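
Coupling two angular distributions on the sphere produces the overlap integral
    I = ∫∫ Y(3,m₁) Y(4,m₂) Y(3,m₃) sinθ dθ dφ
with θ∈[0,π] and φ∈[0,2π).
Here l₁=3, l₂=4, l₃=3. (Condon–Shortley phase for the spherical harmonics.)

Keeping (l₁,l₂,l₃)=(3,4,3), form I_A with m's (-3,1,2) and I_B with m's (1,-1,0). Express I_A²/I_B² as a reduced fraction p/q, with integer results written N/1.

Same 3,4,3: normalisation and zero-m 3j drop out of the ratio.
A: Δ: 4! 2! 4! / 11! → 1/34650; sum: t=4:+1/288 = 1/288; 3j²(3 4 3; -3 1 2) = Δ·Π!·Σ² = 5/231  (sign -1)
B: Δ: 4! 2! 4! / 11! → 1/34650; sum: t=0:+1/288 t=1:−1/24 t=2:+1/48 = -5/288; 3j²(3 4 3; 1 -1 0) = Δ·Π!·Σ² = 5/462  (sign +1)
I_A²/I_B² = (5/231)/(5/462) = 2/1

2/1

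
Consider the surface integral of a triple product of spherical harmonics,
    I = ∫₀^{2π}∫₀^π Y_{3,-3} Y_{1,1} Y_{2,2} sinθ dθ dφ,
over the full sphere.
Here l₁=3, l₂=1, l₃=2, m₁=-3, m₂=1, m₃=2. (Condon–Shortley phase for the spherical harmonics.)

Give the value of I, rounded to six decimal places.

-0.319865

m-sum 0 ✓  L=6 even ✓  2≤2≤4 ✓
Π(2lᵢ+1) = 7×3×5 = 105
triangle coeff Δ(3,1,2) = 1/105
Σ_t [1,1]: t=1:−1/4 = -1/4
(3j)²=3/35 [(3 1 2; 0 0 0)], sign=-1
Σ_t [2,2]: t=2:+1/48 = 1/48
(3j)²=1/7 [(3 1 2; -3 1 2)], sign=+1
⇒ 4πI² = 9/7
I = (-1)√(9/7/(4π)) = -0.31986543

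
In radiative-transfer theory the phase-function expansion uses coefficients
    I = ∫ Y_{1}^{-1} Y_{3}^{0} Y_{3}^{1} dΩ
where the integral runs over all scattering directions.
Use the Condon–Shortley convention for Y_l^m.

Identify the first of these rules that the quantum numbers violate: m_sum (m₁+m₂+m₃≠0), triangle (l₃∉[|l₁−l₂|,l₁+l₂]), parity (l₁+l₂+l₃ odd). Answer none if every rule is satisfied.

parity

azimuthal sum: -1 + 0 + 1 = 0  ✓
2 ≤ 3 ≤ 4 (triangle on l)  ✓
L = 1 + 3 + 3 = 7 (odd)  ✗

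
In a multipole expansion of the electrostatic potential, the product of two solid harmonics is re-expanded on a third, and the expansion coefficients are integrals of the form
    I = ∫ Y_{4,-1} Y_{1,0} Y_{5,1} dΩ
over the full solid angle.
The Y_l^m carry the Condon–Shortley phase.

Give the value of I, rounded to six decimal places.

-0.240571

m-sum 0 ✓  L=10 even ✓  3≤5≤5 ✓
Π(2lᵢ+1) = 9×3×11 = 297
triangle coeff Δ(4,1,5) = 1/495
Σ_t [0,0]: t=0:+1/576 = 1/576
(3j)²=5/99 [(4 1 5; 0 0 0)], sign=-1
Σ_t [0,0]: t=0:+1/720 = 1/720
(3j)²=8/165 [(4 1 5; -1 0 1)], sign=+1
⇒ 4πI² = 8/11
I = (-1)√(8/11/(4π)) = -0.24057125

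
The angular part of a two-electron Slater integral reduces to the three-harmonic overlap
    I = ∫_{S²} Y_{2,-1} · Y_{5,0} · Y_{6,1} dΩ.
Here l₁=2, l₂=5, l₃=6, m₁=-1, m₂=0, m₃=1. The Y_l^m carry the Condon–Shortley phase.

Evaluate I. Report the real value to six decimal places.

l₁+l₂+l₃=13 is odd: 3j(l;000)=0 ⇒ I=0

0.000000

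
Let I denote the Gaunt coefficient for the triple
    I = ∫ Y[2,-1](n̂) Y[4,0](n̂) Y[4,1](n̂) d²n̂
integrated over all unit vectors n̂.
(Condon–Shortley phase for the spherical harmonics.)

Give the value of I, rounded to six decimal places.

Rules hold: Σm=0, L=10 even, 2≤4≤6.
N = 5·9·9 = 405
Δ = 2!·2!·6!/11! = 1/13860
Racah Σ t=0..2: t=0:+1/192 t=1:−1/36 t=2:+1/192 = -5/288
⇒ 3j(2 4 4; 0 0 0)² = 20/693, sgn -1
Racah Σ t=1..2: t=1:−1/72 t=2:+1/96 = -1/288
⇒ 3j(2 4 4; -1 0 1)² = 1/462, sgn +1
4πI² = N·(3j₀)²·(3jₘ)² = 150/5929
I = -1·√(0.0252994/4π) = -0.04486937

-0.044869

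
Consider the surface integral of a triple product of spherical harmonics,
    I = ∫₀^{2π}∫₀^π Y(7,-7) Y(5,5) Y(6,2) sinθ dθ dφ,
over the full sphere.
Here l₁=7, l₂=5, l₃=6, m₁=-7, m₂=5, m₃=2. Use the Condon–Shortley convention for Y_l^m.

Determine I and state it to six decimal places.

Rules hold: Σm=0, L=18 even, 2≤6≤12.
N = 15·11·13 = 2145
Δ = 6!·8!·4!/19! = 1/174594420
Racah Σ t=1..5: t=1:−1/4147200 t=2:+1/207360 t=3:−1/82944 t=4:+1/207360 t=5:−1/4147200 = -1/345600
⇒ 3j(7 5 6; 0 0 0)² = 420/46189, sgn -1
Racah Σ t=6..6: t=6:+1/696729600 = 1/696729600
⇒ 3j(7 5 6; -7 5 2)² = 7/1938, sgn +1
4πI² = N·(3j₀)²·(3jₘ)² = 7350/104329
I = -1·√(0.0704502/4π) = -0.07487489

-0.074875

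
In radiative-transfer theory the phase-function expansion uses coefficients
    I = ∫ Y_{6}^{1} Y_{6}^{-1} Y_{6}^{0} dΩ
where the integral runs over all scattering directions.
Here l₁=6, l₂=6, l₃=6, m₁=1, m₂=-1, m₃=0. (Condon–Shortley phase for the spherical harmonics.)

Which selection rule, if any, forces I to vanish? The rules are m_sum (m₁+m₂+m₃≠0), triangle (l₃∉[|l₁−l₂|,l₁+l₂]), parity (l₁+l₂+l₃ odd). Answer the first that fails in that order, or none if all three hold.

azimuthal sum: 1 − 1 + 0 = 0  ✓
0 ≤ 6 ≤ 12 (triangle on l)  ✓
L = 6 + 6 + 6 = 18 (even)  ✓

none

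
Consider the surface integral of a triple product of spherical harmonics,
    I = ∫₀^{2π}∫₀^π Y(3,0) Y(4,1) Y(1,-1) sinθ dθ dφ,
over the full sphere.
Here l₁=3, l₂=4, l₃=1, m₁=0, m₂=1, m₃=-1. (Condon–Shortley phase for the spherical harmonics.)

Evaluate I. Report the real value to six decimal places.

m-sum 0 ✓  L=8 even ✓  1≤1≤7 ✓
Π(2lᵢ+1) = 7×9×3 = 189
triangle coeff Δ(3,4,1) = 1/252
Σ_t [3,3]: t=3:−1/36 = -1/36
(3j)²=4/63 [(3 4 1; 0 0 0)], sign=+1
Σ_t [3,3]: t=3:−1/72 = -1/72
(3j)²=5/126 [(3 4 1; 0 1 -1)], sign=-1
⇒ 4πI² = 10/21
I = (-1)√(10/21/(4π)) = -0.19466390

-0.194664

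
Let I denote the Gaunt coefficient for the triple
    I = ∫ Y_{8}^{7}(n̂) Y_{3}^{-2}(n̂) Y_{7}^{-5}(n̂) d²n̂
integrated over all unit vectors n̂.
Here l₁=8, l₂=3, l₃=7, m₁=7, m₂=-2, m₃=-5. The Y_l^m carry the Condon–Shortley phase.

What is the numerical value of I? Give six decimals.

m-sum 0 ✓  L=18 even ✓  5≤7≤11 ✓
Π(2lᵢ+1) = 17×7×15 = 1785
triangle coeff Δ(8,3,7) = 1/5290740
Σ_t [1,3]: t=1:−1/7257600 t=2:+1/2073600 t=3:−1/7257600 = 1/4838400
(3j)²=252/20995 [(8 3 7; 0 0 0)], sign=-1
Σ_t [0,1]: t=0:+1/958003200 t=1:−1/5748019200 = 1/1149603840
(3j)²=125/5814 [(8 3 7; 7 -2 -5)], sign=+1
⇒ 4πI² = 36750/79781
I = (-1)√(36750/79781/(4π)) = -0.19145821

-0.191458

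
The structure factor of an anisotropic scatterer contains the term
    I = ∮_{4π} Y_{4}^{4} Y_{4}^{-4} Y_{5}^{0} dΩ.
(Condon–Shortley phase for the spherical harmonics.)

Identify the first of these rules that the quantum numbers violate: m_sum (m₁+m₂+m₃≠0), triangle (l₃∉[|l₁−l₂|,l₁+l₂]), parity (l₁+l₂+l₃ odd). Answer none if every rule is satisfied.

parity

azimuthal sum: 4 − 4 + 0 = 0  ✓
0 ≤ 5 ≤ 8 (triangle on l)  ✓
L = 4 + 4 + 5 = 13 (odd)  ✗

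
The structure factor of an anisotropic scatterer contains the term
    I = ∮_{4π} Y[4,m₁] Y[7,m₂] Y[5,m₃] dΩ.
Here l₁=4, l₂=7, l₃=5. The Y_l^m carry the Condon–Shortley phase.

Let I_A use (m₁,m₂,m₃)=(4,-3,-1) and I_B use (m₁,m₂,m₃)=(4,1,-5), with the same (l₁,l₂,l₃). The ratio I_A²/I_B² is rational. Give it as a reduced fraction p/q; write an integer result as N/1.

70/1

l's match ⇒ only the (l;m) 3-j factors differ between A and B.
A: triangle coeff Δ(4,7,5) = 1/6126120; Σ_t [0,0]: t=0:+1/829440 = 1/829440; (3j)²=35/2431 [(4 7 5; 4 -3 -1)], sign=+1
B: triangle coeff Δ(4,7,5) = 1/6126120; Σ_t [0,0]: t=0:+1/58060800 = 1/58060800; (3j)²=1/4862 [(4 7 5; 4 1 -5)], sign=+1
I_A²/I_B² = (35/2431)/(1/4862) = 70/1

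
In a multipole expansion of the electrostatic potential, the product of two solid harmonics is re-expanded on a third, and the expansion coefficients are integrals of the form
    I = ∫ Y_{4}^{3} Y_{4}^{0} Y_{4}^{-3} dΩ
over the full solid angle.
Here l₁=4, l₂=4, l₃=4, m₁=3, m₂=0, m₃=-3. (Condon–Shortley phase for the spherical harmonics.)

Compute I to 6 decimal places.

0.159788

Rules hold: Σm=0, L=12 even, 0≤4≤8.
N = 9·9·9 = 729
Δ = 4!·4!·4!/13! = 1/450450
Racah Σ t=0..4: t=0:+1/13824 t=1:−1/216 t=2:+1/64 t=3:−1/216 t=4:+1/13824 = 5/768
⇒ 3j(4 4 4; 0 0 0)² = 18/1001, sgn +1
Racah Σ t=0..1: t=0:+1/3456 t=1:−1/864 = -1/1152
⇒ 3j(4 4 4; 3 0 -3)² = 7/286, sgn +1
4πI² = N·(3j₀)²·(3jₘ)² = 6561/20449
I = +1·√(0.320847/4π) = 0.15978796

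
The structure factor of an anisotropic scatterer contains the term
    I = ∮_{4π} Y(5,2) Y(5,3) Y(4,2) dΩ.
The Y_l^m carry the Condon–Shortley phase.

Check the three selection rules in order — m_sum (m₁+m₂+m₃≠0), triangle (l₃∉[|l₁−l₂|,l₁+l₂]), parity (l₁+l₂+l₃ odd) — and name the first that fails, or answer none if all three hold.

Σmᵢ = 7  ✗
l₃∈[|l₁−l₂|,l₁+l₂]=[0,10], have l₃=4
Σlᵢ = 14 ⇒ even

m_sum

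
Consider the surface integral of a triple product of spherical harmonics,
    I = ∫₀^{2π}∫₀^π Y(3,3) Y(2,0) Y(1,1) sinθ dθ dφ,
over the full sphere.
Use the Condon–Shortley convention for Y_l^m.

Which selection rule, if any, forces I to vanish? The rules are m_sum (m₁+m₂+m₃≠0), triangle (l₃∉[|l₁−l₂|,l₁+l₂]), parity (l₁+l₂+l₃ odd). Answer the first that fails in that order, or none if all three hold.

m_sum

Σmᵢ = 4  ✗
l₃∈[|l₁−l₂|,l₁+l₂]=[1,5], have l₃=1
Σlᵢ = 6 ⇒ even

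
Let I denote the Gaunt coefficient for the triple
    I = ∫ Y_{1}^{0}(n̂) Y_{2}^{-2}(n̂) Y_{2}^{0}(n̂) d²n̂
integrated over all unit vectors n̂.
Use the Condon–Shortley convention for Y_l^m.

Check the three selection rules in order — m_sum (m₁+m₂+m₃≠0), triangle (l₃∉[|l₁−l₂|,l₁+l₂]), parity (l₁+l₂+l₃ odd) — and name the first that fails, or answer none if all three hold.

m₁+m₂+m₃ = 0 − 2 + 0 = -2  ✗
triangle: |1−2|=1 ≤ l₃=2 ≤ 1+2=3
parity: l₁+l₂+l₃ = 5 is odd

m_sum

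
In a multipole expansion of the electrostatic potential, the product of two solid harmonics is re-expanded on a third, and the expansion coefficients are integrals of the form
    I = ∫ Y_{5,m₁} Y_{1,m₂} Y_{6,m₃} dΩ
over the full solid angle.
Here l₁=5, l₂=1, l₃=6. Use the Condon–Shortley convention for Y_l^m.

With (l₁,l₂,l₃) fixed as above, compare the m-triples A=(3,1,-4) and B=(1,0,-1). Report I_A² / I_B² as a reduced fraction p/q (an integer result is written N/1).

Shared (l₁,l₂,l₃)=(5,1,6): N and (l;000)² cancel in I_A²/I_B².
A: Δ = 0!·10!·2!/13! = 1/858; Racah Σ t=0..0: t=0:+1/161280 = 1/161280; ⇒ 3j(5 1 6; 3 1 -4)² = 15/286, sgn +1
B: Δ = 0!·10!·2!/13! = 1/858; Racah Σ t=0..0: t=0:+1/17280 = 1/17280; ⇒ 3j(5 1 6; 1 0 -1)² = 35/858, sgn -1
I_A²/I_B² = (15/286)/(35/858) = 9/7

9/7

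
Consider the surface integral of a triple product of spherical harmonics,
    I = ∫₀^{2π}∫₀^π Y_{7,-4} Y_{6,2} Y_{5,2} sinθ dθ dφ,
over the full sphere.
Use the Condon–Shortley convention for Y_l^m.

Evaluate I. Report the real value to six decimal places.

0.116075

Rules hold: Σm=0, L=18 even, 1≤5≤13.
N = 15·13·11 = 2145
Δ = 8!·6!·4!/19! = 1/174594420
Racah Σ t=2..6: t=2:+1/4147200 t=3:−1/207360 t=4:+1/82944 t=5:−1/207360 t=6:+1/4147200 = 1/345600
⇒ 3j(7 6 5; 0 0 0)² = 420/46189, sgn -1
Racah Σ t=5..8: t=5:−1/3110400 t=6:+1/691200 t=7:−1/1451520 t=8:+1/34836480 = 1/2150400
⇒ 3j(7 6 5; -4 2 2)² = 729/83980, sgn -1
4πI² = N·(3j₀)²·(3jₘ)² = 229635/1356277
I = +1·√(0.169313/4π) = 0.11607533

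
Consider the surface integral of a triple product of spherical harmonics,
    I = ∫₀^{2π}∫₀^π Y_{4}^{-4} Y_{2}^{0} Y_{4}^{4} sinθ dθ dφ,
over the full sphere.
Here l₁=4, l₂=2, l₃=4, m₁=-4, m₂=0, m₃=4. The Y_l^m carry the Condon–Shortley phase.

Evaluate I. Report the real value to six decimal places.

-0.229376

Checks pass: Σm=0; 10 even; l₃=4∈[2,6].
(2·4+1)(2·2+1)(2·4+1) = 405
Δ: 2! 6! 2! / 11! → 1/13860
sum: t=0:+1/192 t=1:−1/36 t=2:+1/192 = -5/288
3j²(4 2 4; 0 0 0) = Δ·Π!·Σ² = 20/693  (sign -1)
sum: t=2:+1/2880 = 1/2880
3j²(4 2 4; -4 0 4) = Δ·Π!·Σ² = 28/495  (sign +1)
combine: 4πI² = 405·20/693·28/495 = 80/121
take √, sign -1: I = -0.22937568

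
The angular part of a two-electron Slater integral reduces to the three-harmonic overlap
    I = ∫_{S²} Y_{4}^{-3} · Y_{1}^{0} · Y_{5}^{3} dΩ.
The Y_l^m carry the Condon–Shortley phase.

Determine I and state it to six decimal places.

m-sum 0 ✓  L=10 even ✓  3≤5≤5 ✓
Π(2lᵢ+1) = 9×3×11 = 297
triangle coeff Δ(4,1,5) = 1/495
Σ_t [0,0]: t=0:+1/576 = 1/576
(3j)²=5/99 [(4 1 5; 0 0 0)], sign=-1
Σ_t [0,0]: t=0:+1/5040 = 1/5040
(3j)²=16/495 [(4 1 5; -3 0 3)], sign=+1
⇒ 4πI² = 16/33
I = (-1)√(16/33/(4π)) = -0.19642560

-0.196426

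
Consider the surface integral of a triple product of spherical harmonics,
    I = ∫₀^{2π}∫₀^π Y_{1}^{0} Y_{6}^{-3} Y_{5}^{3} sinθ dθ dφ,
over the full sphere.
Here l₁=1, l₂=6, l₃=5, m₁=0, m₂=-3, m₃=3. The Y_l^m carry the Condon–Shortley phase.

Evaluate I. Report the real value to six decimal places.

Rules hold: Σm=0, L=12 even, 5≤5≤7.
N = 3·13·11 = 429
Δ = 2!·0!·10!/13! = 1/858
Racah Σ t=1..1: t=1:−1/14400 = -1/14400
⇒ 3j(1 6 5; 0 0 0)² = 6/143, sgn +1
Racah Σ t=1..1: t=1:−1/80640 = -1/80640
⇒ 3j(1 6 5; 0 -3 3)² = 9/286, sgn -1
4πI² = N·(3j₀)²·(3jₘ)² = 81/143
I = -1·√(0.566434/4π) = -0.21230956

-0.212310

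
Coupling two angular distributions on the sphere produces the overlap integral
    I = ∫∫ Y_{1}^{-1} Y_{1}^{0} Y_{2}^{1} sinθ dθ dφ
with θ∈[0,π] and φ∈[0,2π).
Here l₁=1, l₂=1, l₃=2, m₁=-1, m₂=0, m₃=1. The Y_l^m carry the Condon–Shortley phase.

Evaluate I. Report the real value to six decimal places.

-0.218510

Checks pass: Σm=0; 4 even; l₃=2∈[0,2].
(2·1+1)(2·1+1)(2·2+1) = 45
Δ: 0! 2! 2! / 5! → 1/30
sum: t=0:+1/1 = 1/1
3j²(1 1 2; 0 0 0) = Δ·Π!·Σ² = 2/15  (sign +1)
sum: t=0:+1/2 = 1/2
3j²(1 1 2; -1 0 1) = Δ·Π!·Σ² = 1/10  (sign -1)
combine: 4πI² = 45·2/15·1/10 = 3/5
take √, sign -1: I = -0.21850969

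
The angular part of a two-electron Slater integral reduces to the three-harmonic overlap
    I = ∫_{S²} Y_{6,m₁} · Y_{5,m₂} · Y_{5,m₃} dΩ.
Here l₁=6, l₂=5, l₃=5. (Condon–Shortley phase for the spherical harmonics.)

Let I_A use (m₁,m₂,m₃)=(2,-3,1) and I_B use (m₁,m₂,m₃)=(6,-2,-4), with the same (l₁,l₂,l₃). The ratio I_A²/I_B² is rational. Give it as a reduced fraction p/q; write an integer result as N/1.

55/126

Shared (l₁,l₂,l₃)=(6,5,5): N and (l;000)² cancel in I_A²/I_B².
A: Δ = 6!·6!·4!/17! = 1/28588560; Racah Σ t=0..2: t=0:+1/138240 t=1:−1/25920 t=2:+1/55296 = -11/829440; ⇒ 3j(6 5 5; 2 -3 1)² = 11/1326, sgn -1
B: Δ = 6!·6!·4!/17! = 1/28588560; Racah Σ t=0..0: t=0:+1/3110400 = 1/3110400; ⇒ 3j(6 5 5; 6 -2 -4)² = 21/1105, sgn -1
I_A²/I_B² = (11/1326)/(21/1105) = 55/126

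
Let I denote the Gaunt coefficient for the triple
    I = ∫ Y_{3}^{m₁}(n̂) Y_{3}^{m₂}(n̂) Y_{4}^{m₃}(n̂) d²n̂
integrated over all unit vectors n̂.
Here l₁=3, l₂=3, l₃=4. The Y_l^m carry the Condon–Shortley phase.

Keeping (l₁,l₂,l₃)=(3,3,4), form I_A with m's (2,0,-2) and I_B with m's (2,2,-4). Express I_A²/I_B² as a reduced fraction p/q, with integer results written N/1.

Same 3,3,4: normalisation and zero-m 3j drop out of the ratio.
A: Δ: 2! 4! 4! / 11! → 1/34650; sum: t=0:+1/72 t=1:−1/96 = 1/288; 3j²(3 3 4; 2 0 -2) = Δ·Π!·Σ² = 1/462  (sign +1)
B: Δ: 2! 4! 4! / 11! → 1/34650; sum: t=1:−1/576 = -1/576; 3j²(3 3 4; 2 2 -4) = Δ·Π!·Σ² = 5/99  (sign -1)
I_A²/I_B² = (1/462)/(5/99) = 3/70

3/70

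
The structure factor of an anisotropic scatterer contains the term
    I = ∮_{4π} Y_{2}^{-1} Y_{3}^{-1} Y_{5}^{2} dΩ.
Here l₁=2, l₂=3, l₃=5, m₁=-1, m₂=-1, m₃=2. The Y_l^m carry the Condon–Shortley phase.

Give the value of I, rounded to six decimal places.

0.245532

Checks pass: Σm=0; 10 even; l₃=5∈[1,5].
(2·2+1)(2·3+1)(2·5+1) = 385
Δ: 0! 4! 6! / 11! → 1/2310
sum: t=0:+1/144 = 1/144
3j²(2 3 5; 0 0 0) = Δ·Π!·Σ² = 10/231  (sign -1)
sum: t=0:+1/288 = 1/288
3j²(2 3 5; -1 -1 2) = Δ·Π!·Σ² = 1/22  (sign -1)
combine: 4πI² = 385·10/231·1/22 = 25/33
take √, sign +1: I = 0.24553200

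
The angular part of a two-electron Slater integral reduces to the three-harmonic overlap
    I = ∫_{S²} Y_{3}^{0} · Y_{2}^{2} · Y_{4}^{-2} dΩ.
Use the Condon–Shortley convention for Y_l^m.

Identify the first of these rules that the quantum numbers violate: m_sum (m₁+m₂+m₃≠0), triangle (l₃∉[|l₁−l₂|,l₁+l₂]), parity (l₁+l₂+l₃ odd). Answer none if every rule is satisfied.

parity

m₁+m₂+m₃ = 0 + 2 − 2 = 0  ✓
triangle: |3−2|=1 ≤ l₃=4 ≤ 3+2=5  ✓
parity: l₁+l₂+l₃ = 9 is odd  ✗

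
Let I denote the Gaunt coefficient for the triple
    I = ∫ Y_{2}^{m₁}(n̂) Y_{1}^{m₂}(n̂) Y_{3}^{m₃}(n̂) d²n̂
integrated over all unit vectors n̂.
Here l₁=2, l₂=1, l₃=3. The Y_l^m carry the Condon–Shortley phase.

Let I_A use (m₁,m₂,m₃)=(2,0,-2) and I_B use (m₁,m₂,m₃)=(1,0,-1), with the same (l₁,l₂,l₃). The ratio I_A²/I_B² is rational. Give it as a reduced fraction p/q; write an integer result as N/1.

l's match ⇒ only the (l;m) 3-j factors differ between A and B.
A: triangle coeff Δ(2,1,3) = 1/105; Σ_t [0,0]: t=0:+1/24 = 1/24; (3j)²=1/21 [(2 1 3; 2 0 -2)], sign=-1
B: triangle coeff Δ(2,1,3) = 1/105; Σ_t [0,0]: t=0:+1/6 = 1/6; (3j)²=8/105 [(2 1 3; 1 0 -1)], sign=+1
I_A²/I_B² = (1/21)/(8/105) = 5/8

5/8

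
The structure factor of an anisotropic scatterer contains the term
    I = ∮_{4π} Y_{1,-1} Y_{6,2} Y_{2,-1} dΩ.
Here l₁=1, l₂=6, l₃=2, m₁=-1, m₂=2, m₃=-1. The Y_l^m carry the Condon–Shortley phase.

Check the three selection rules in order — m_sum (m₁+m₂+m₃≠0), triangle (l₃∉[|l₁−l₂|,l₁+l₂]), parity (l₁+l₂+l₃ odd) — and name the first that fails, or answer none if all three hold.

m₁+m₂+m₃ = -1 + 2 − 1 = 0  ✓
triangle: |1−6|=5 ≤ l₃=2 ≤ 1+6=7  ✗
parity: l₁+l₂+l₃ = 9 is odd

triangle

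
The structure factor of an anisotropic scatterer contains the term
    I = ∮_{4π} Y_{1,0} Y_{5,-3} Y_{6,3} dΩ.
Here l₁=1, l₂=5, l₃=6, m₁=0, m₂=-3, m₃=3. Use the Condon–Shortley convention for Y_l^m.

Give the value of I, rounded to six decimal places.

-0.212310

Checks pass: Σm=0; 12 even; l₃=6∈[4,6].
(2·1+1)(2·5+1)(2·6+1) = 429
Δ: 0! 2! 10! / 13! → 1/858
sum: t=0:+1/14400 = 1/14400
3j²(1 5 6; 0 0 0) = Δ·Π!·Σ² = 6/143  (sign +1)
sum: t=0:+1/80640 = 1/80640
3j²(1 5 6; 0 -3 3) = Δ·Π!·Σ² = 9/286  (sign -1)
combine: 4πI² = 429·6/143·9/286 = 81/143
take √, sign -1: I = -0.21230956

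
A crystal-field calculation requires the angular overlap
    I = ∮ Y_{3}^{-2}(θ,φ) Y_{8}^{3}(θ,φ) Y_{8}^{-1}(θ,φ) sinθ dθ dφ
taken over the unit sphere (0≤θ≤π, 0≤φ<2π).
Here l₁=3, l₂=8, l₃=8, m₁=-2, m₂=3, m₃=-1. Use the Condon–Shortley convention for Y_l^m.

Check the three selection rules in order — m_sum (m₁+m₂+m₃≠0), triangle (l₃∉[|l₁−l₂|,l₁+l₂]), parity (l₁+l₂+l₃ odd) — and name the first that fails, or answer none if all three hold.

parity

azimuthal sum: -2 + 3 − 1 = 0  ✓
5 ≤ 8 ≤ 11 (triangle on l)  ✓
L = 3 + 8 + 8 = 19 (odd)  ✗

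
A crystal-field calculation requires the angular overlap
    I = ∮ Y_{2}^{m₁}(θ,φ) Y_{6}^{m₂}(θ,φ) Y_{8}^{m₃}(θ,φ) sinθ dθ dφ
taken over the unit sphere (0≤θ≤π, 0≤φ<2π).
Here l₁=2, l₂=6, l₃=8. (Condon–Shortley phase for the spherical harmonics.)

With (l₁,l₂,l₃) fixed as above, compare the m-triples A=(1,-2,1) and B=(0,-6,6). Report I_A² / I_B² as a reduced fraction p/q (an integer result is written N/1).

l's match ⇒ only the (l;m) 3-j factors differ between A and B.
A: triangle coeff Δ(2,6,8) = 1/30940; Σ_t [0,0]: t=0:+1/5806080 = 1/5806080; (3j)²=9/884 [(2 6 8; 1 -2 1)], sign=-1
B: triangle coeff Δ(2,6,8) = 1/30940; Σ_t [0,0]: t=0:+1/1916006400 = 1/1916006400; (3j)²=1/340 [(2 6 8; 0 -6 6)], sign=+1
I_A²/I_B² = (9/884)/(1/340) = 45/13

45/13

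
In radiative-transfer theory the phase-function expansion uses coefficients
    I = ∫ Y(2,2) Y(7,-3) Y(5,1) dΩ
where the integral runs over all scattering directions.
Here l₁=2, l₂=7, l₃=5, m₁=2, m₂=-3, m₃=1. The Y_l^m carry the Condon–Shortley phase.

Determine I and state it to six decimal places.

m-sum 0 ✓  L=14 even ✓  5≤5≤9 ✓
Π(2lᵢ+1) = 5×15×11 = 825
triangle coeff Δ(2,7,5) = 1/15015
Σ_t [2,2]: t=2:+1/57600 = 1/57600
(3j)²=21/715 [(2 7 5; 0 0 0)], sign=-1
Σ_t [0,0]: t=0:+1/414720 = 1/414720
(3j)²=2/143 [(2 7 5; 2 -3 1)], sign=+1
⇒ 4πI² = 630/1859
I = (-1)√(630/1859/(4π)) = -0.16421985

-0.164220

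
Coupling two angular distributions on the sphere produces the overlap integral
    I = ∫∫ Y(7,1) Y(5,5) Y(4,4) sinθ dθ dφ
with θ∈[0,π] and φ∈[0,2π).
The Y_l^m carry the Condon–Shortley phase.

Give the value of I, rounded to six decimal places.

0.000000

Σmᵢ = 10 ≠ 0, so the φ-integral vanishes; I = 0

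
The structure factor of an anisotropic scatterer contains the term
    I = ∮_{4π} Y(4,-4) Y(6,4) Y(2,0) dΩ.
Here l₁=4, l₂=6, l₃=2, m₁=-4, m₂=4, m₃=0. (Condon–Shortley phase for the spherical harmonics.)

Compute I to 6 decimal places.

Checks pass: Σm=0; 12 even; l₃=2∈[2,10].
(2·4+1)(2·6+1)(2·2+1) = 585
Δ: 8! 0! 4! / 13! → 1/6435
sum: t=4:+1/2304 = 1/2304
3j²(4 6 2; 0 0 0) = Δ·Π!·Σ² = 5/143  (sign +1)
sum: t=8:+1/161280 = 1/161280
3j²(4 6 2; -4 4 0) = Δ·Π!·Σ² = 1/143  (sign +1)
combine: 4πI² = 585·5/143·1/143 = 225/1573
take √, sign +1: I = 0.10668957

0.106690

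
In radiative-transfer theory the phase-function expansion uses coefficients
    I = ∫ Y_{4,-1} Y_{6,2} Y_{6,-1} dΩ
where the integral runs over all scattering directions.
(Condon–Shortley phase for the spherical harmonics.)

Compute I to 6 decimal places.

m-sum 0 ✓  L=16 even ✓  2≤6≤10 ✓
Π(2lᵢ+1) = 9×13×13 = 1521
triangle coeff Δ(4,6,6) = 1/15315300
Σ_t [0,4]: t=0:+1/829440 t=1:−1/25920 t=2:+1/9216 t=3:−1/25920 t=4:+1/829440 = 7/207360
(3j)²=28/2431 [(4 6 6; 0 0 0)], sign=+1
Σ_t [1,4]: t=1:−1/725760 t=2:+1/34560 t=3:−1/17280 t=4:+1/82944 = -53/2903040
(3j)²=2809/306306 [(4 6 6; -1 2 -1)], sign=+1
⇒ 4πI² = 5618/34969
I = (+1)√(5618/34969/(4π)) = 0.11306920

0.113069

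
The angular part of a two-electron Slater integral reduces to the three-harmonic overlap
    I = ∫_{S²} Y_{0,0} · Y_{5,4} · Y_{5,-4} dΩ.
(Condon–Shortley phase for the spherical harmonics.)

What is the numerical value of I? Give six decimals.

m-sum 0 ✓  L=10 even ✓  5≤5≤5 ✓
Π(2lᵢ+1) = 1×11×11 = 121
triangle coeff Δ(0,5,5) = 1/11
Σ_t [0,0]: t=0:+1/14400 = 1/14400
(3j)²=1/11 [(0 5 5; 0 0 0)], sign=-1
Σ_t [0,0]: t=0:+1/362880 = 1/362880
(3j)²=1/11 [(0 5 5; 0 4 -4)], sign=-1
⇒ 4πI² = 1/1
I = (+1)√(1/1/(4π)) = 0.28209479

0.282095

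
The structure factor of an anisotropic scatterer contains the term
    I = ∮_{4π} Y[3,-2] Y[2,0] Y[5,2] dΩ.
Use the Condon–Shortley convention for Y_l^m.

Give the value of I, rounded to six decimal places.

Rules hold: Σm=0, L=10 even, 1≤5≤5.
N = 7·5·11 = 385
Δ = 0!·6!·4!/11! = 1/2310
Racah Σ t=0..0: t=0:+1/144 = 1/144
⇒ 3j(3 2 5; 0 0 0)² = 10/231, sgn -1
Racah Σ t=0..0: t=0:+1/480 = 1/480
⇒ 3j(3 2 5; -2 0 2)² = 3/110, sgn -1
4πI² = N·(3j₀)²·(3jₘ)² = 5/11
I = +1·√(0.454545/4π) = 0.19018827

0.190188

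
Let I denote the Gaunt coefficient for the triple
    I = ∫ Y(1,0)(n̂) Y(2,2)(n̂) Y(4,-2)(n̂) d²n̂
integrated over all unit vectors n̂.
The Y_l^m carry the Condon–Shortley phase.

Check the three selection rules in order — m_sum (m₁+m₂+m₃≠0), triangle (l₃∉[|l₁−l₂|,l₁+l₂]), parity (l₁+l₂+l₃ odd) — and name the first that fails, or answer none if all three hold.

triangle

m₁+m₂+m₃ = 0 + 2 − 2 = 0  ✓
triangle: |1−2|=1 ≤ l₃=4 ≤ 1+2=3  ✗
parity: l₁+l₂+l₃ = 7 is odd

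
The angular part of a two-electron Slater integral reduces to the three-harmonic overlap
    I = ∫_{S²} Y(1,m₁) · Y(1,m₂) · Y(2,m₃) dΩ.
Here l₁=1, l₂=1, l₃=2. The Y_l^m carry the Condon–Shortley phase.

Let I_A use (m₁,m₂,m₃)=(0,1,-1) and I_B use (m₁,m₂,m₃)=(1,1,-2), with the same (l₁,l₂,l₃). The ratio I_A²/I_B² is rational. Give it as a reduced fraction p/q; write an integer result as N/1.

1/2

l's match ⇒ only the (l;m) 3-j factors differ between A and B.
A: triangle coeff Δ(1,1,2) = 1/30; Σ_t [0,0]: t=0:+1/2 = 1/2; (3j)²=1/10 [(1 1 2; 0 1 -1)], sign=-1
B: triangle coeff Δ(1,1,2) = 1/30; Σ_t [0,0]: t=0:+1/4 = 1/4; (3j)²=1/5 [(1 1 2; 1 1 -2)], sign=+1
I_A²/I_B² = (1/10)/(1/5) = 1/2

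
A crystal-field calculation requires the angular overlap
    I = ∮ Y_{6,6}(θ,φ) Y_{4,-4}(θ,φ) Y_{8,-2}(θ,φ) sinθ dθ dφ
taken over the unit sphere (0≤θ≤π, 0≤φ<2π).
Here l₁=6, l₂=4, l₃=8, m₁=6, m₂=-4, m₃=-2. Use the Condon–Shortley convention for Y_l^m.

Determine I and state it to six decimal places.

Rules hold: Σm=0, L=18 even, 2≤8≤10.
N = 13·9·17 = 1989
Δ = 2!·10!·6!/19! = 1/23279256
Racah Σ t=0..2: t=0:+1/1658880 t=1:−1/518400 t=2:+1/1658880 = -1/1382400
⇒ 3j(6 4 8; 0 0 0)² = 504/46189, sgn -1
Racah Σ t=0..0: t=0:+1/5225472000 = 1/5225472000
⇒ 3j(6 4 8; 6 -4 -2)² = 1/12597, sgn +1
4πI² = N·(3j₀)²·(3jₘ)² = 1512/877591
I = -1·√(0.0017229/4π) = -0.01170914

-0.011709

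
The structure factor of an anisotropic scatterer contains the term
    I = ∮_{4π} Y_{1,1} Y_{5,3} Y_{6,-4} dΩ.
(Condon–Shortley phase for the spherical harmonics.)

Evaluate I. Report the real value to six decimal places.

0.274090

Checks pass: Σm=0; 12 even; l₃=6∈[4,6].
(2·1+1)(2·5+1)(2·6+1) = 429
Δ: 0! 2! 10! / 13! → 1/858
sum: t=0:+1/14400 = 1/14400
3j²(1 5 6; 0 0 0) = Δ·Π!·Σ² = 6/143  (sign +1)
sum: t=0:+1/161280 = 1/161280
3j²(1 5 6; 1 3 -4) = Δ·Π!·Σ² = 15/286  (sign +1)
combine: 4πI² = 429·6/143·15/286 = 135/143
take √, sign +1: I = 0.27409047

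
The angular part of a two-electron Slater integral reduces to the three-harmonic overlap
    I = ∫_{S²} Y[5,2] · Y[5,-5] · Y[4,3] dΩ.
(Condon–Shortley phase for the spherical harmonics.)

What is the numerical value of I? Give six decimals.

0.140629

m-sum 0 ✓  L=14 even ✓  0≤4≤10 ✓
Π(2lᵢ+1) = 11×11×9 = 1089
triangle coeff Δ(5,5,4) = 1/3153150
Σ_t [1,5]: t=1:−1/69120 t=2:+1/1728 t=3:−1/576 t=4:+1/1728 t=5:−1/69120 = -7/11520
(3j)²=2/143 [(5 5 4; 0 0 0)], sign=-1
Σ_t [0,0]: t=0:+1/103680 = 1/103680
(3j)²=7/429 [(5 5 4; 2 -5 3)], sign=-1
⇒ 4πI² = 42/169
I = (+1)√(42/169/(4π)) = 0.14062948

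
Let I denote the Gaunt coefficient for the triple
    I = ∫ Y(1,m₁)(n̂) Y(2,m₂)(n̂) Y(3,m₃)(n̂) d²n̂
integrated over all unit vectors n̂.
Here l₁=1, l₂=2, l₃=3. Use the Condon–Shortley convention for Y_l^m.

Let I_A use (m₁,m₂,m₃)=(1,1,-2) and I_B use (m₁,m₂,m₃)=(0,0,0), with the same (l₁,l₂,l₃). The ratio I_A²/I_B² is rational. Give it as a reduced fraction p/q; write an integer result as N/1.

10/9

l's match ⇒ only the (l;m) 3-j factors differ between A and B.
A: triangle coeff Δ(1,2,3) = 1/105; Σ_t [0,0]: t=0:+1/12 = 1/12; (3j)²=2/21 [(1 2 3; 1 1 -2)], sign=-1
B: triangle coeff Δ(1,2,3) = 1/105; Σ_t [0,0]: t=0:+1/4 = 1/4; (3j)²=3/35 [(1 2 3; 0 0 0)], sign=-1
I_A²/I_B² = (2/21)/(3/35) = 10/9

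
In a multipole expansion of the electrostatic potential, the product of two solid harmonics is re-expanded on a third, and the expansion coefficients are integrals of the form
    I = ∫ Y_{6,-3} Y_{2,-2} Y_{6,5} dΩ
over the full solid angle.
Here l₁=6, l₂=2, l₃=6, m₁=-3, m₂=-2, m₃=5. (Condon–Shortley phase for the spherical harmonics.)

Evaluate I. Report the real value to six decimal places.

0.120286

Rules hold: Σm=0, L=14 even, 4≤6≤8.
N = 13·5·13 = 845
Δ = 2!·10!·2!/15! = 1/90090
Racah Σ t=0..2: t=0:+1/69120 t=1:−1/14400 t=2:+1/69120 = -7/172800
⇒ 3j(6 2 6; 0 0 0)² = 14/715, sgn -1
Racah Σ t=0..0: t=0:+1/1451520 = 1/1451520
⇒ 3j(6 2 6; -3 -2 5)² = 1/91, sgn -1
4πI² = N·(3j₀)²·(3jₘ)² = 2/11
I = +1·√(0.181818/4π) = 0.12028562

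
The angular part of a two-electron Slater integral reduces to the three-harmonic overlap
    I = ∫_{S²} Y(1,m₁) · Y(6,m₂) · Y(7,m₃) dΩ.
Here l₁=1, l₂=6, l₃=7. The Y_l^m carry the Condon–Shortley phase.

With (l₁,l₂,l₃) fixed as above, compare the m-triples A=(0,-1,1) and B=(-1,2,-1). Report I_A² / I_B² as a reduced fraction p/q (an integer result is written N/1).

l's match ⇒ only the (l;m) 3-j factors differ between A and B.
A: triangle coeff Δ(1,6,7) = 1/1365; Σ_t [0,0]: t=0:+1/604800 = 1/604800; (3j)²=16/455 [(1 6 7; 0 -1 1)], sign=+1
B: triangle coeff Δ(1,6,7) = 1/1365; Σ_t [0,0]: t=0:+1/1935360 = 1/1935360; (3j)²=1/91 [(1 6 7; -1 2 -1)], sign=+1
I_A²/I_B² = (16/455)/(1/91) = 16/5

16/5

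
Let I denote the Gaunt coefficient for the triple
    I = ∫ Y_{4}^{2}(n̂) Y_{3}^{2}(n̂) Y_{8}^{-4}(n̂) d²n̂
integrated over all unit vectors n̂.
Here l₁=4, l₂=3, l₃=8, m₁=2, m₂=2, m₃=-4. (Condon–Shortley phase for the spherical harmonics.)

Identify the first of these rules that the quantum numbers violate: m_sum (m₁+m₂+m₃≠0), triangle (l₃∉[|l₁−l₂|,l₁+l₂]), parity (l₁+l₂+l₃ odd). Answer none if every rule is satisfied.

azimuthal sum: 2 + 2 − 4 = 0  ✓
1 ≤ 8 ≤ 7 (triangle on l)  ✗
L = 4 + 3 + 8 = 15 (odd)

triangle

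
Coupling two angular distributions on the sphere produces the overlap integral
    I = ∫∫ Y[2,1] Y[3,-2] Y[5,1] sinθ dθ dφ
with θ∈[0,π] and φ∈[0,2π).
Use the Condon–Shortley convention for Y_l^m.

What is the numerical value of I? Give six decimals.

m-sum 0 ✓  L=10 even ✓  1≤5≤5 ✓
Π(2lᵢ+1) = 5×7×11 = 385
triangle coeff Δ(2,3,5) = 1/2310
Σ_t [0,0]: t=0:+1/144 = 1/144
(3j)²=10/231 [(2 3 5; 0 0 0)], sign=-1
Σ_t [0,0]: t=0:+1/720 = 1/720
(3j)²=4/385 [(2 3 5; 1 -2 1)], sign=+1
⇒ 4πI² = 40/231
I = (-1)√(40/231/(4π)) = -0.11738675

-0.117387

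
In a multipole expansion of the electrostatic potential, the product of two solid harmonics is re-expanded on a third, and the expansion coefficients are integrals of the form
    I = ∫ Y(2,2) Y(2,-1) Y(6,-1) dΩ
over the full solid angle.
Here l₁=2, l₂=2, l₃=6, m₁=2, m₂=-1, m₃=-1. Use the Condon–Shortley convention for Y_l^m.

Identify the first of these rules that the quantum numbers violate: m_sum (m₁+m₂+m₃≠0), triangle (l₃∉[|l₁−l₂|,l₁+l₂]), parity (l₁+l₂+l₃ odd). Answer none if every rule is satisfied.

triangle

Σmᵢ = 0  ✓
l₃∈[|l₁−l₂|,l₁+l₂]=[0,4], have l₃=6  ✗
Σlᵢ = 10 ⇒ even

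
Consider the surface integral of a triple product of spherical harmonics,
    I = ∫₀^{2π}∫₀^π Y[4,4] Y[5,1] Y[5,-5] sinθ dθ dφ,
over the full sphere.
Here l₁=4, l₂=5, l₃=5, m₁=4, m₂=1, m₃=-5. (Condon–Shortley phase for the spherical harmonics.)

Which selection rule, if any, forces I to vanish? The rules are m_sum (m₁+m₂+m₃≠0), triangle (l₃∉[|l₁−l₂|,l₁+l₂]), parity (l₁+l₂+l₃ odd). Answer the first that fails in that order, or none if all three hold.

m₁+m₂+m₃ = 4 + 1 − 5 = 0  ✓
triangle: |4−5|=1 ≤ l₃=5 ≤ 4+5=9  ✓
parity: l₁+l₂+l₃ = 14 is even  ✓

none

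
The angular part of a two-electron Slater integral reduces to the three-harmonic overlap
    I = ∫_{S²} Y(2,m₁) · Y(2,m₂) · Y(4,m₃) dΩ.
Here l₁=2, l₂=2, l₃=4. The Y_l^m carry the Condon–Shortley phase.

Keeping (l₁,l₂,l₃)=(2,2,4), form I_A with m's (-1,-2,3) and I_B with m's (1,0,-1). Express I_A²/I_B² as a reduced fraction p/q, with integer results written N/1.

Same 2,2,4: normalisation and zero-m 3j drop out of the ratio.
A: Δ: 0! 4! 4! / 9! → 1/630; sum: t=0:+1/144 = 1/144; 3j²(2 2 4; -1 -2 3) = Δ·Π!·Σ² = 1/18  (sign -1)
B: Δ: 0! 4! 4! / 9! → 1/630; sum: t=0:+1/24 = 1/24; 3j²(2 2 4; 1 0 -1) = Δ·Π!·Σ² = 1/21  (sign -1)
I_A²/I_B² = (1/18)/(1/21) = 7/6

7/6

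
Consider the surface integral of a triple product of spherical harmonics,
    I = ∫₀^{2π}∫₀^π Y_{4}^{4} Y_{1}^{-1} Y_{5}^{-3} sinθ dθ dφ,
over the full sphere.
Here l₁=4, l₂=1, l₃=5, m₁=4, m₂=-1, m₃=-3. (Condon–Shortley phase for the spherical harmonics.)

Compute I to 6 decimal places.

Rules hold: Σm=0, L=10 even, 3≤5≤5.
N = 9·3·11 = 297
Δ = 0!·8!·2!/11! = 1/495
Racah Σ t=0..0: t=0:+1/576 = 1/576
⇒ 3j(4 1 5; 0 0 0)² = 5/99, sgn -1
Racah Σ t=0..0: t=0:+1/80640 = 1/80640
⇒ 3j(4 1 5; 4 -1 -3)² = 1/495, sgn +1
4πI² = N·(3j₀)²·(3jₘ)² = 1/33
I = -1·√(0.030303/4π) = -0.04910640

-0.049106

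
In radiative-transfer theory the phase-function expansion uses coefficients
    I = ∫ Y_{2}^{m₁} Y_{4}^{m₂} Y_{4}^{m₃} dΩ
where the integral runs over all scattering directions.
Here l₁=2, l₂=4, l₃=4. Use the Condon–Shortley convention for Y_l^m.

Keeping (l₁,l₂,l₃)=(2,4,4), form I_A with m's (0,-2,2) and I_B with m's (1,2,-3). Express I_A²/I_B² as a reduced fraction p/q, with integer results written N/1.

l's match ⇒ only the (l;m) 3-j factors differ between A and B.
A: triangle coeff Δ(2,4,4) = 1/13860; Σ_t [0,2]: t=0:+1/192 t=1:−1/120 t=2:+1/2880 = -1/360; (3j)²=16/3465 [(2 4 4; 0 -2 2)], sign=-1
B: triangle coeff Δ(2,4,4) = 1/13860; Σ_t [0,1]: t=0:+1/1440 t=1:−1/240 = -1/288; (3j)²=5/132 [(2 4 4; 1 2 -3)], sign=+1
I_A²/I_B² = (16/3465)/(5/132) = 64/525

64/525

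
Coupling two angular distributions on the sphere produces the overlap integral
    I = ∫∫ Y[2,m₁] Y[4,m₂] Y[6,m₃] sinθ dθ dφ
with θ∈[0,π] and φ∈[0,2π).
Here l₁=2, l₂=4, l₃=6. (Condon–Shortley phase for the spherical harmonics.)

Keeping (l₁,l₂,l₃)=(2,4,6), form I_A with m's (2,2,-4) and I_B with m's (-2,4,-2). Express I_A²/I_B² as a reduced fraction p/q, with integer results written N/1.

210/1

l's match ⇒ only the (l;m) 3-j factors differ between A and B.
A: triangle coeff Δ(2,4,6) = 1/6435; Σ_t [0,0]: t=0:+1/34560 = 1/34560; (3j)²=14/429 [(2 4 6; 2 2 -4)], sign=+1
B: triangle coeff Δ(2,4,6) = 1/6435; Σ_t [0,0]: t=0:+1/967680 = 1/967680; (3j)²=1/6435 [(2 4 6; -2 4 -2)], sign=+1
I_A²/I_B² = (14/429)/(1/6435) = 210/1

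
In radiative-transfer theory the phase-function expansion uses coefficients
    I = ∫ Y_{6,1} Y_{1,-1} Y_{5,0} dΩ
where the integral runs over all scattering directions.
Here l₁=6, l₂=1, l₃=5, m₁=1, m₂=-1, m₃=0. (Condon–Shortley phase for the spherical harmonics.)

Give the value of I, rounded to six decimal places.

-0.187239

m-sum 0 ✓  L=12 even ✓  5≤5≤7 ✓
Π(2lᵢ+1) = 13×3×11 = 429
triangle coeff Δ(6,1,5) = 1/858
Σ_t [1,1]: t=1:−1/14400 = -1/14400
(3j)²=6/143 [(6 1 5; 0 0 0)], sign=+1
Σ_t [0,0]: t=0:+1/28800 = 1/28800
(3j)²=7/286 [(6 1 5; 1 -1 0)], sign=-1
⇒ 4πI² = 63/143
I = (-1)√(63/143/(4π)) = -0.18723944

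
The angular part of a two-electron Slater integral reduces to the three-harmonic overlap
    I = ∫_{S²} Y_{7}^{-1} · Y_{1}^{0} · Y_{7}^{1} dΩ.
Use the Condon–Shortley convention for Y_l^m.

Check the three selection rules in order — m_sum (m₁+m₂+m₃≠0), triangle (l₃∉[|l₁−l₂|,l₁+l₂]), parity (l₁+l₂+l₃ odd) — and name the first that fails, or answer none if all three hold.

Σmᵢ = 0  ✓
l₃∈[|l₁−l₂|,l₁+l₂]=[6,8], have l₃=7  ✓
Σlᵢ = 15 ⇒ odd  ✗

parity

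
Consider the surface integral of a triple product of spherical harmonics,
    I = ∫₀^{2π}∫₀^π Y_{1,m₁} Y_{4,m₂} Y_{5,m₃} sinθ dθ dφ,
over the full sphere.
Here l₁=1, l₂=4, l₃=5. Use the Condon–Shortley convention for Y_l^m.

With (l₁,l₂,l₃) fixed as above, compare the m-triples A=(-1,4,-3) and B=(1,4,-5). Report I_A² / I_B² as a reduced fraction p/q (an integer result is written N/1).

1/45

Shared (l₁,l₂,l₃)=(1,4,5): N and (l;000)² cancel in I_A²/I_B².
A: Δ = 0!·2!·8!/11! = 1/495; Racah Σ t=0..0: t=0:+1/80640 = 1/80640; ⇒ 3j(1 4 5; -1 4 -3)² = 1/495, sgn +1
B: Δ = 0!·2!·8!/11! = 1/495; Racah Σ t=0..0: t=0:+1/80640 = 1/80640; ⇒ 3j(1 4 5; 1 4 -5)² = 1/11, sgn +1
I_A²/I_B² = (1/495)/(1/11) = 1/45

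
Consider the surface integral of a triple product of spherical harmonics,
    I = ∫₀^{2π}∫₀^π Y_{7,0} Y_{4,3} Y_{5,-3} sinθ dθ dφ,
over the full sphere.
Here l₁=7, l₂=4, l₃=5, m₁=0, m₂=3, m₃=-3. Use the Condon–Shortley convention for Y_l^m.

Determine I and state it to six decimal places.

Rules hold: Σm=0, L=16 even, 3≤5≤11.
N = 15·9·11 = 1485
Δ = 6!·8!·2!/17! = 1/6126120
Racah Σ t=2..4: t=2:+1/69120 t=3:−1/20736 t=4:+1/69120 = -1/51840
⇒ 3j(7 4 5; 0 0 0)² = 280/21879, sgn +1
Racah Σ t=5..6: t=5:−1/345600 t=6:+1/3628800 = -19/7257600
⇒ 3j(7 4 5; 0 3 -3)² = 2527/218790, sgn -1
4πI² = N·(3j₀)²·(3jₘ)² = 353780/1611753
I = -1·√(0.2195/4π) = -0.13216378

-0.132164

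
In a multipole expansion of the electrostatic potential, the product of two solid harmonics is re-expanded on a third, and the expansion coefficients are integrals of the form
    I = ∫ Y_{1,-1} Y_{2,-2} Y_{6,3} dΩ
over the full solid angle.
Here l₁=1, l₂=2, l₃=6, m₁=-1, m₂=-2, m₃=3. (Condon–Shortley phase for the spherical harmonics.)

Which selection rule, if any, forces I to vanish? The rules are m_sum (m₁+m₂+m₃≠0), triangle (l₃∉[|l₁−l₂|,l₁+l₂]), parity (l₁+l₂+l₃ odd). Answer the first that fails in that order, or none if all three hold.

triangle

m₁+m₂+m₃ = -1 − 2 + 3 = 0  ✓
triangle: |1−2|=1 ≤ l₃=6 ≤ 1+2=3  ✗
parity: l₁+l₂+l₃ = 9 is odd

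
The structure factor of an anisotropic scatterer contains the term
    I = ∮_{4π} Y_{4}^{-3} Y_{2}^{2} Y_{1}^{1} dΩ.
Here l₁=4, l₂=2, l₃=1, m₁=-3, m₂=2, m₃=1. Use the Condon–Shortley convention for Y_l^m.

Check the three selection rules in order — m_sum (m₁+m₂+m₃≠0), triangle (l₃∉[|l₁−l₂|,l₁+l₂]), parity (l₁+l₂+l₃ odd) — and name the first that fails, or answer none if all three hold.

m₁+m₂+m₃ = -3 + 2 + 1 = 0  ✓
triangle: |4−2|=2 ≤ l₃=1 ≤ 4+2=6  ✗
parity: l₁+l₂+l₃ = 7 is odd

triangle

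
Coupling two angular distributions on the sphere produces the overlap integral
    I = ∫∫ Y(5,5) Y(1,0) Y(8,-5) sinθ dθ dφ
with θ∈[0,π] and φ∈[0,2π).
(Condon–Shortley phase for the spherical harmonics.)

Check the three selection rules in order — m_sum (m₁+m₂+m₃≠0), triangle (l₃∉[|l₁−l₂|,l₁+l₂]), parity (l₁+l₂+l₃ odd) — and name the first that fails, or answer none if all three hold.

azimuthal sum: 5 + 0 − 5 = 0  ✓
4 ≤ 8 ≤ 6 (triangle on l)  ✗
L = 5 + 1 + 8 = 14 (even)

triangle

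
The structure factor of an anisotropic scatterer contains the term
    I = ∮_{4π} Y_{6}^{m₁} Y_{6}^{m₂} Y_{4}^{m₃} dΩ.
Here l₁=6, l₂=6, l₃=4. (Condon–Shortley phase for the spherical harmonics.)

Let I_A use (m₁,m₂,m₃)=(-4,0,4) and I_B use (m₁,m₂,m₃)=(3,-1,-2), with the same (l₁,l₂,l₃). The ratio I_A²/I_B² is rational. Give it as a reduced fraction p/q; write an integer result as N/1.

245/16

l's match ⇒ only the (l;m) 3-j factors differ between A and B.
A: triangle coeff Δ(6,6,4) = 1/15315300; Σ_t [6,6]: t=6:+1/829440 = 1/829440; (3j)²=35/2431 [(6 6 4; -4 0 4)], sign=+1
B: triangle coeff Δ(6,6,4) = 1/15315300; Σ_t [1,3]: t=1:−1/483840 t=2:+1/51840 t=3:−1/69120 = 1/362880; (3j)²=16/17017 [(6 6 4; 3 -1 -2)], sign=+1
I_A²/I_B² = (35/2431)/(16/17017) = 245/16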